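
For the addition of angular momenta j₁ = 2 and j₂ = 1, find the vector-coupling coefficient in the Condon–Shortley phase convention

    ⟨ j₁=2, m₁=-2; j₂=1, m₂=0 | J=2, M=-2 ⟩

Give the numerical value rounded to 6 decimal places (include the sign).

triangle: 1!·3!·1!/6! = 6/720
(j±m)!: 0!·4!·1!·1!·0!·4! = 576
prefactor² = (2J+1)·Δ·N² = 24
  k=1: −1/(1!·0!·3!·0!·0!·1!) = -1/6
Σ = -1/6  ⇒  CG² = 24·(-1/6)² = 2/3
CG = −√(2/3) = -0.816497

−√(2/3) = -0.816497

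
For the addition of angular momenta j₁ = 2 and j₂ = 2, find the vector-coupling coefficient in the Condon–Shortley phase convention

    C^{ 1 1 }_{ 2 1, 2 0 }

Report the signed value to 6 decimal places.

−√(3/10) = -0.547723

j₁+j₂−J=3  J+j₁−j₂=1  J−j₁+j₂=1  j₁+j₂+J+1=6
(j₁±m₁, j₂±m₂, J±M) = (3,1,2,2,2,0)
P² = 6/5
sum k=1..1:
  [1] −1/2 = -1/2
S = -1/2
C² = P²·S² = 3/10 ; C = -0.547723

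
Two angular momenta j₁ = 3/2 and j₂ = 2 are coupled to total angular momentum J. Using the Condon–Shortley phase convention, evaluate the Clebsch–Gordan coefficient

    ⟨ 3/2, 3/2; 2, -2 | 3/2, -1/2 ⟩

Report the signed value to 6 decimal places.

+√(2/5) = +0.632456

√[4·2!1!2!/6! · 3!0!0!4!1!2!] = √(32/5)
  +(−1)^0/∏(0,2,0,0,1,2)! = 1/4  (running 1/4)
⟨..|..⟩ = √(32/5)·(1/4) = +0.632456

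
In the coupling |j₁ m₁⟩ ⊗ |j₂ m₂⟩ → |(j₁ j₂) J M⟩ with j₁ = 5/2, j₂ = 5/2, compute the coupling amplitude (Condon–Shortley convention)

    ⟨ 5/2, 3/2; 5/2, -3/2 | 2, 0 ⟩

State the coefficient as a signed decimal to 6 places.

j₁+j₂−J=3  J+j₁−j₂=2  J−j₁+j₂=2  j₁+j₂+J+1=8
(j₁±m₁, j₂±m₂, J±M) = (4,1,1,4,2,2)
P² = 48/7
sum k=0..1:
  [0] +1/6 = 1/6
  [1] −1/8 = -1/8
S = 1/24
C² = P²·S² = 1/84 ; C = +0.109109

+√(1/84) ≈ +0.109109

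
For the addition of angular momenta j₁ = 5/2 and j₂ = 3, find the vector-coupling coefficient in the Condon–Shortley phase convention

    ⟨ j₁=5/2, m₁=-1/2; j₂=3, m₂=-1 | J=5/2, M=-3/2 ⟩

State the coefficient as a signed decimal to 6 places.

j₁+j₂−J=3  J+j₁−j₂=2  J−j₁+j₂=3  j₁+j₂+J+1=9
(j₁±m₁, j₂±m₂, J±M) = (2,3,2,4,1,4)
P² = 576/35
sum k=1..2:
  [1] −1/8 = -1/8
  [2] +1/12 = 1/12
S = -1/24
C² = P²·S² = 1/35 ; C = -0.169031

-0.169031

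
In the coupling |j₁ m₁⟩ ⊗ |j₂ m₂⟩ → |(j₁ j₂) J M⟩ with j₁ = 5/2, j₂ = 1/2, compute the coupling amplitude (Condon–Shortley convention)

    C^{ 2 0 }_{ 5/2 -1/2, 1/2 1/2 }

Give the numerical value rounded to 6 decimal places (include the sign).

triangle: 1!·4!·0!/6! = 24/720
(j±m)!: 2!·3!·1!·0!·2!·2! = 48
prefactor² = (2J+1)·Δ·N² = 8
  k=1: −1/(1!·0!·2!·0!·2!·0!) = -1/4
Σ = -1/4  ⇒  CG² = 8·(-1/4)² = 1/2
CG = −√(1/2) = -0.707107

−√(1/2) ≈ -0.707107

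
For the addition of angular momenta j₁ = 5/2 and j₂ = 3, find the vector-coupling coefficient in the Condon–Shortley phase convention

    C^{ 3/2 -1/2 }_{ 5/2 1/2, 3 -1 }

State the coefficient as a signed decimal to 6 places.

√[4·4!1!2!/8! · 3!2!2!4!1!2!] = √(192/35)
  +(−1)^1/∏(1,3,1,1,0,1)! = -1/6  (running -1/6)
  +(−1)^2/∏(2,2,0,0,1,2)! = 1/8  (running -1/24)
⟨..|..⟩ = √(192/35)·(-1/24) = -0.097590

−√(1/105) = -0.097590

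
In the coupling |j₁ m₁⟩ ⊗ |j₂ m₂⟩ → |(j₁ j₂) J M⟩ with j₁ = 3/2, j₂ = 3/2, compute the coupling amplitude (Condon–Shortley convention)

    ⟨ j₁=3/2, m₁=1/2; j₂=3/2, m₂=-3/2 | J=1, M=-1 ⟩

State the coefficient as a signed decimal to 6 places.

√[3·2!1!1!/5! · 2!1!0!3!0!2!] = √(6/5)
  +(−1)^0/∏(0,2,1,0,0,1)! = 1/2  (running 1/2)
⟨..|..⟩ = √(6/5)·(1/2) = +0.547723

+√(3/10) = +0.547723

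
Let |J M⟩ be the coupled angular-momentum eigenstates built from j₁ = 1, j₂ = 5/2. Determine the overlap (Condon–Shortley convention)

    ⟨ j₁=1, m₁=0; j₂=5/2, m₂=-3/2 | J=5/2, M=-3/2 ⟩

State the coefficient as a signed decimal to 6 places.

+√(9/35) = +0.507093

triangle: 1!*1!*4!/7! = 24/5040
(j±m)!: 1!*1!*1!*4!*1!*4! = 576
prefactor² = (2J+1)*Δ*N² = 576/35
  k=0: +1/(0!*1!*1!*1!*0!*3!) = 1/6
  k=1: −1/(1!*0!*0!*0!*1!*4!) = -1/24
Σ = 1/8  ⇒  CG² = 576/35*1/8² = 9/35
CG = +√(9/35) = +0.507093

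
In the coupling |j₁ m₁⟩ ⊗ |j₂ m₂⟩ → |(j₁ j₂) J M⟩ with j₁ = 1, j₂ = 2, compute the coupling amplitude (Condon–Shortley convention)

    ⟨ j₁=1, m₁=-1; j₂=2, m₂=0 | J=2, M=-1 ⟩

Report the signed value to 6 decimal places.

triangle: 1!·1!·3!/6! = 6/720
(j±m)!: 0!·2!·2!·2!·1!·3! = 48
prefactor² = (2J+1)·Δ·N² = 2
  k=1: −1/(1!·0!·1!·1!·0!·2!) = -1/2
Σ = -1/2  ⇒  CG² = 2·(-1/2)² = 1/2
CG = −√(1/2) = -0.707107

−√(1/2) = -0.707107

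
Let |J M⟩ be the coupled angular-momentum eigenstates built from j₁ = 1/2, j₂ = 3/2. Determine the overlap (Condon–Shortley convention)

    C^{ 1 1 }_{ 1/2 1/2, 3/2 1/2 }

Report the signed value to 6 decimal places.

+0.500000

j₁+j₂−J=1  J+j₁−j₂=0  J−j₁+j₂=2  j₁+j₂+J+1=4
(j₁±m₁, j₂±m₂, J±M) = (1,0,2,1,2,0)
P² = 1
sum k=0..0:
  [0] +1/2 = 1/2
S = 1/2
C² = P²·S² = 1/4 ; C = +0.500000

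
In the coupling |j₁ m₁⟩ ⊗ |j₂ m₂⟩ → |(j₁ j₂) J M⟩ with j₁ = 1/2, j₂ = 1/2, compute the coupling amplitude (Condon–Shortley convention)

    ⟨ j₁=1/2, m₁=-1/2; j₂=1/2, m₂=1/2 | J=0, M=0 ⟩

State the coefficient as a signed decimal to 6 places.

√[1·1!0!0!/2! · 0!1!1!0!0!0!] = √(1/2)
  +(−1)^1/∏(1,0,0,0,0,0)! = -1  (running -1)
⟨..|..⟩ = √(1/2)·(-1) = -0.707107

−√(1/2) ≈ -0.707107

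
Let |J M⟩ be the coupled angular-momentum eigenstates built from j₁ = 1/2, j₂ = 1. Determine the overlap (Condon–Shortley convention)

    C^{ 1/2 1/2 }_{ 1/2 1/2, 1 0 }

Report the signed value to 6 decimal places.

√[2·1!0!1!/3! · 1!0!1!1!1!0!] = √(1/3)
  +(−1)^0/∏(0,1,0,1,0,0)! = 1  (running 1)
⟨..|..⟩ = √(1/3)·(1) = +0.577350

+0.577350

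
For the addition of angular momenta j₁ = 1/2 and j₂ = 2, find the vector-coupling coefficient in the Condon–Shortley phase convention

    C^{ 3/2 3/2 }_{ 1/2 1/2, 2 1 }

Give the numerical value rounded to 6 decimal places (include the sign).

√[4·1!0!3!/5! · 1!0!3!1!3!0!] = √(36/5)
  +(−1)^0/∏(0,1,0,3,0,0)! = 1/6  (running 1/6)
⟨..|..⟩ = √(36/5)·(1/6) = +0.447214

+0.447214  (= +√(1/5))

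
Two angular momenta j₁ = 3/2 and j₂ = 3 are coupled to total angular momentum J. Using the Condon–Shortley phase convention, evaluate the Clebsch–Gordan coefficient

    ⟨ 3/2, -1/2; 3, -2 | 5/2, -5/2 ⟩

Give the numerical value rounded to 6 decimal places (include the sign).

−√(5/14) = -0.597614

j₁+j₂−J=2  J+j₁−j₂=1  J−j₁+j₂=4  j₁+j₂+J+1=8
(j₁±m₁, j₂±m₂, J±M) = (1,2,1,5,0,5)
P² = 1440/7
sum k=1..1:
  [1] −1/24 = -1/24
S = -1/24
C² = P²·S² = 5/14 ; C = -0.597614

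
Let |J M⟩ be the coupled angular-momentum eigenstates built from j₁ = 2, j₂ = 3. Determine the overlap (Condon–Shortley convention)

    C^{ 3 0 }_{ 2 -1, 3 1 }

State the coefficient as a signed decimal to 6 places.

triangle: 2!·2!·4!/9! = 96/362880
(j±m)!: 1!·3!·4!·2!·3!·3! = 10368
prefactor² = (2J+1)·Δ·N² = 96/5
  k=1: −1/(1!·1!·2!·3!·0!·1!) = -1/12
  k=2: +1/(2!·0!·1!·2!·1!·2!) = 1/8
Σ = 1/24  ⇒  CG² = 96/5·1/24² = 1/30
CG = +√(1/30) = +0.182574

+0.182574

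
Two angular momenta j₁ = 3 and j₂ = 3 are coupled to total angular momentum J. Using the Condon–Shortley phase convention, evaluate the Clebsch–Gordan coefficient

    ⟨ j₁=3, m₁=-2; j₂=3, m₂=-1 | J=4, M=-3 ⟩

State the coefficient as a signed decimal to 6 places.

j₁+j₂−J=2  J+j₁−j₂=4  J−j₁+j₂=4  j₁+j₂+J+1=11
(j₁±m₁, j₂±m₂, J±M) = (1,5,2,4,1,7)
P² = 82944/11
sum k=1..2:
  [1] −1/144 = -1/144
  [2] +1/288 = 1/288
S = -1/288
C² = P²·S² = 1/11 ; C = -0.301511

−√(1/11) ≈ -0.301511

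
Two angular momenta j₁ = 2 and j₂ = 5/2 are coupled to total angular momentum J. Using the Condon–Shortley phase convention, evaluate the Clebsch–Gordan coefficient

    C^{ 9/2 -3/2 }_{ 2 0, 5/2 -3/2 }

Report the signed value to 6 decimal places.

triangle: 0!·4!·5!/10! = 2880/3628800
(j±m)!: 2!·2!·1!·4!·3!·6! = 414720
prefactor² = (2J+1)·Δ·N² = 23040/7
  k=0: +1/(0!·0!·2!·1!·2!·4!) = 1/96
Σ = 1/96  ⇒  CG² = 23040/7·1/96² = 5/14
CG = +√(5/14) = +0.597614

+0.597614  (= +√(5/14))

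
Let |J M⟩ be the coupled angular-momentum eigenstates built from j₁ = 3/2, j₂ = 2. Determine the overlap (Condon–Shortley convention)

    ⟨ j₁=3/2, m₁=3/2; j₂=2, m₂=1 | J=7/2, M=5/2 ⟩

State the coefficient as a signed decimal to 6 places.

j₁+j₂−J=0  J+j₁−j₂=3  J−j₁+j₂=4  j₁+j₂+J+1=8
(j₁±m₁, j₂±m₂, J±M) = (3,0,3,1,6,1)
P² = 5184/7
sum k=0..0:
  [0] +1/36 = 1/36
S = 1/36
C² = P²·S² = 4/7 ; C = +0.755929

+√(4/7) ≈ +0.755929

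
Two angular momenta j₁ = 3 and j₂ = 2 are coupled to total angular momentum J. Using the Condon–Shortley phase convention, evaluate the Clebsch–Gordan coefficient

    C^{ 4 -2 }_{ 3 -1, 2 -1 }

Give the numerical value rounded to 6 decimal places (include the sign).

j₁+j₂−J=1  J+j₁−j₂=5  J−j₁+j₂=3  j₁+j₂+J+1=10
(j₁±m₁, j₂±m₂, J±M) = (2,4,1,3,2,6)
P² = 5184/7
sum k=0..1:
  [0] +1/48 = 1/48
  [1] −1/72 = -1/72
S = 1/144
C² = P²·S² = 1/28 ; C = +0.188982

+√(1/28) ≈ +0.188982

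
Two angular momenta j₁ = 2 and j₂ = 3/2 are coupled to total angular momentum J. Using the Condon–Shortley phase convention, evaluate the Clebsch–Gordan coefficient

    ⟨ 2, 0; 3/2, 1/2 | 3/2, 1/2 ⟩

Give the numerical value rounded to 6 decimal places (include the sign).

-0.447214  (= −√(1/5))

√[4·2!2!1!/6! · 2!2!2!1!2!1!] = √(16/45)
  +(−1)^1/∏(1,1,1,1,1,0)! = -1  (running -1)
  +(−1)^2/∏(2,0,0,0,2,1)! = 1/4  (running -3/4)
⟨..|..⟩ = √(16/45)·(-3/4) = -0.447214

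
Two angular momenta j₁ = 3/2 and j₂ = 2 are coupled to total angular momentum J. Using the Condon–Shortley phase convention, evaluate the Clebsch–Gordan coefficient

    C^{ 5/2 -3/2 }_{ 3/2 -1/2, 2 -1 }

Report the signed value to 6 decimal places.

+√(1/35) ≈ +0.169031

√[6·1!2!3!/7! · 1!2!1!3!1!4!] = √(144/35)
  +(−1)^0/∏(0,1,2,1,0,2)! = 1/4  (running 1/4)
  +(−1)^1/∏(1,0,1,0,1,3)! = -1/6  (running 1/12)
⟨..|..⟩ = √(144/35)·(1/12) = +0.169031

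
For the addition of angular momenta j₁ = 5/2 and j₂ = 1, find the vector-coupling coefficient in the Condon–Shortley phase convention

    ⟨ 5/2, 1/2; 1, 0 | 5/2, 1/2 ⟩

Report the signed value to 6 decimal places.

triangle: 1!*4!*1!/7! = 24/5040
(j±m)!: 3!*2!*1!*1!*3!*2! = 144
prefactor² = (2J+1)*Δ*N² = 144/35
  k=0: +1/(0!*1!*2!*1!*2!*0!) = 1/4
  k=1: −1/(1!*0!*1!*0!*3!*1!) = -1/6
Σ = 1/12  ⇒  CG² = 144/35*1/12² = 1/35
CG = +√(1/35) = +0.169031

+√(1/35) = +0.169031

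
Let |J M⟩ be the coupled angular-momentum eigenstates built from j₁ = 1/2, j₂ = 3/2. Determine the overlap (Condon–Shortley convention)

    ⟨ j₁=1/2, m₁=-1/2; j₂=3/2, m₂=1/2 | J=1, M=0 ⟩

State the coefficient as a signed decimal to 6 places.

-0.707107

√[3·1!0!2!/4! · 0!1!2!1!1!1!] = √(1/2)
  +(−1)^1/∏(1,0,0,1,0,1)! = -1  (running -1)
⟨..|..⟩ = √(1/2)·(-1) = -0.707107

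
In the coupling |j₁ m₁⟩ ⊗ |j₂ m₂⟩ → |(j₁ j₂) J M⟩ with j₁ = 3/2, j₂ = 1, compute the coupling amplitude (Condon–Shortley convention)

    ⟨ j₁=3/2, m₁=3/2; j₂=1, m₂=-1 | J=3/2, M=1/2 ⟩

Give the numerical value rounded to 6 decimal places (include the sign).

+0.632456  (= +√(2/5))

triangle: 1!*2!*1!/5! = 2/120
(j±m)!: 3!*0!*0!*2!*2!*1! = 24
prefactor² = (2J+1)*Δ*N² = 8/5
  k=0: +1/(0!*1!*0!*0!*2!*1!) = 1/2
Σ = 1/2  ⇒  CG² = 8/5*1/2² = 2/5
CG = +√(2/5) = +0.632456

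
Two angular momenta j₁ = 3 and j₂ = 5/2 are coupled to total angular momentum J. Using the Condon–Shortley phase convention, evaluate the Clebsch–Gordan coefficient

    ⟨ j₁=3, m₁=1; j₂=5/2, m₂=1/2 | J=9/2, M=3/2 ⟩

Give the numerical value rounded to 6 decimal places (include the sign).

+√(5/231) ≈ +0.147122

triangle: 1!×5!×4!/11! = 2880/39916800
(j±m)!: 4!×2!×3!×2!×6!×3! = 2488320
prefactor² = (2J+1)×Δ×N² = 138240/77
  k=0: +1/(0!×1!×2!×3!×3!×1!) = 1/72
  k=1: −1/(1!×0!×1!×2!×4!×2!) = -1/96
Σ = 1/288  ⇒  CG² = 138240/77×1/288² = 5/231
CG = +√(5/231) = +0.147122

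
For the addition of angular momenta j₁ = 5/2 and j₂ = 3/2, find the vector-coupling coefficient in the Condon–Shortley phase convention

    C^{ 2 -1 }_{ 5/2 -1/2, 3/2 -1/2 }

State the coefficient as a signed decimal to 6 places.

-0.545545  (= −√(25/84))

triangle: 2!·3!·1!/7! = 12/5040
(j±m)!: 2!·3!·1!·2!·1!·3! = 144
prefactor² = (2J+1)·Δ·N² = 12/7
  k=0: +1/(0!·2!·3!·1!·0!·0!) = 1/12
  k=1: −1/(1!·1!·2!·0!·1!·1!) = -1/2
Σ = -5/12  ⇒  CG² = 12/7·(-5/12)² = 25/84
CG = −√(25/84) = -0.545545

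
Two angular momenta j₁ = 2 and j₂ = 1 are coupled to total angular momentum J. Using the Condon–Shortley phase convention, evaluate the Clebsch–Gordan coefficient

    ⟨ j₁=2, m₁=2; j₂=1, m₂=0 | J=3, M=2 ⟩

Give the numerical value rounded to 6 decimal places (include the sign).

+√(1/3) ≈ +0.577350

√[7·0!4!2!/7! · 4!0!1!1!5!1!] = √(192)
  +(−1)^0/∏(0,0,0,1,4,1)! = 1/24  (running 1/24)
⟨..|..⟩ = √(192)·(1/24) = +0.577350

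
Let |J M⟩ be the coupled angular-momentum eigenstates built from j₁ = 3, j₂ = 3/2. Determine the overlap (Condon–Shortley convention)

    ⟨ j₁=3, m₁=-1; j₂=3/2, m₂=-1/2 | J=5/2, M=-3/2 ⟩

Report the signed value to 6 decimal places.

j₁+j₂−J=2  J+j₁−j₂=4  J−j₁+j₂=1  j₁+j₂+J+1=8
(j₁±m₁, j₂±m₂, J±M) = (2,4,1,2,1,4)
P² = 576/35
sum k=0..1:
  [0] +1/48 = 1/48
  [1] −1/6 = -1/6
S = -7/48
C² = P²·S² = 7/20 ; C = -0.591608

-0.591608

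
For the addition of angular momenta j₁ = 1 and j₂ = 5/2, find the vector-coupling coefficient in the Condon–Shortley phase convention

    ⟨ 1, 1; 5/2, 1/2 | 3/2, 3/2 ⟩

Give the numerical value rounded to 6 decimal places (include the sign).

j₁+j₂−J=2  J+j₁−j₂=0  J−j₁+j₂=3  j₁+j₂+J+1=6
(j₁±m₁, j₂±m₂, J±M) = (2,0,3,2,3,0)
P² = 48/5
sum k=0..0:
  [0] +1/12 = 1/12
S = 1/12
C² = P²·S² = 1/15 ; C = +0.258199

+0.258199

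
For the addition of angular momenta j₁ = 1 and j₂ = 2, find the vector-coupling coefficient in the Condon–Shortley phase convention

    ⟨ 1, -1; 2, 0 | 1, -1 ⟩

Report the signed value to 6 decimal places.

j₁+j₂−J=2  J+j₁−j₂=0  J−j₁+j₂=2  j₁+j₂+J+1=5
(j₁±m₁, j₂±m₂, J±M) = (0,2,2,2,0,2)
P² = 8/5
sum k=2..2:
  [2] +1/4 = 1/4
S = 1/4
C² = P²·S² = 1/10 ; C = +0.316228

+0.316228  (= +√(1/10))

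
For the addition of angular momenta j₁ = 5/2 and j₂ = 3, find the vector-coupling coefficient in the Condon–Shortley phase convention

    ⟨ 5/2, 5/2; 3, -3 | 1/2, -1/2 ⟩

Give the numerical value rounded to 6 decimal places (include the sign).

+√(2/7) ≈ +0.534522

triangle: 5!·0!·1!/7! = 120/5040
(j±m)!: 5!·0!·0!·6!·0!·1! = 86400
prefactor² = (2J+1)·Δ·N² = 28800/7
  k=0: +1/(0!·5!·0!·0!·0!·1!) = 1/120
Σ = 1/120  ⇒  CG² = 28800/7·1/120² = 2/7
CG = +√(2/7) = +0.534522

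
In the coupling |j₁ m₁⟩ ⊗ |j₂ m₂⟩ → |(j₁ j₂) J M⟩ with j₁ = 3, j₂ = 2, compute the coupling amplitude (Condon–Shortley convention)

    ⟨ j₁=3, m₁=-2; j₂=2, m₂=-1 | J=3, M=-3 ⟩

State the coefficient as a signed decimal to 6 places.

j₁+j₂−J=2  J+j₁−j₂=4  J−j₁+j₂=2  j₁+j₂+J+1=9
(j₁±m₁, j₂±m₂, J±M) = (1,5,1,3,0,6)
P² = 960
sum k=1..1:
  [1] −1/48 = -1/48
S = -1/48
C² = P²·S² = 5/12 ; C = -0.645497

-0.645497  (= −√(5/12))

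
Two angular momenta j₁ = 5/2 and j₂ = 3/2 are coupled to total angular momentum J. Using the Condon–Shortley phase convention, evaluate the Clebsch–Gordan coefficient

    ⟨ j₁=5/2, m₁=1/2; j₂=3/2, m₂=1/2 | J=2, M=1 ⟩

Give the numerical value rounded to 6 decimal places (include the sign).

−√(25/84) ≈ -0.545545

j₁+j₂−J=2  J+j₁−j₂=3  J−j₁+j₂=1  j₁+j₂+J+1=7
(j₁±m₁, j₂±m₂, J±M) = (3,2,2,1,3,1)
P² = 12/7
sum k=1..2:
  [1] −1/2 = -1/2
  [2] +1/12 = 1/12
S = -5/12
C² = P²·S² = 25/84 ; C = -0.545545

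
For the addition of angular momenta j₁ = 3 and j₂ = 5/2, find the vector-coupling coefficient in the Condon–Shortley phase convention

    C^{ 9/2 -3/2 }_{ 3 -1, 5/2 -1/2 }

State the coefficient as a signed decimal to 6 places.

-0.147122

j₁+j₂−J=1  J+j₁−j₂=5  J−j₁+j₂=4  j₁+j₂+J+1=11
(j₁±m₁, j₂±m₂, J±M) = (2,4,2,3,3,6)
P² = 138240/77
sum k=0..1:
  [0] +1/96 = 1/96
  [1] −1/72 = -1/72
S = -1/288
C² = P²·S² = 5/231 ; C = -0.147122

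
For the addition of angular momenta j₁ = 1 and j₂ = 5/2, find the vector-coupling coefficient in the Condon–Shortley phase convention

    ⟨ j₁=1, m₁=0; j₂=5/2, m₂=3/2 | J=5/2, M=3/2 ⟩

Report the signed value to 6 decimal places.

triangle: 1!·1!·4!/7! = 24/5040
(j±m)!: 1!·1!·4!·1!·4!·1! = 576
prefactor² = (2J+1)·Δ·N² = 576/35
  k=0: +1/(0!·1!·1!·4!·0!·0!) = 1/24
  k=1: −1/(1!·0!·0!·3!·1!·1!) = -1/6
Σ = -1/8  ⇒  CG² = 576/35·(-1/8)² = 9/35
CG = −√(9/35) = -0.507093

-0.507093  (= −√(9/35))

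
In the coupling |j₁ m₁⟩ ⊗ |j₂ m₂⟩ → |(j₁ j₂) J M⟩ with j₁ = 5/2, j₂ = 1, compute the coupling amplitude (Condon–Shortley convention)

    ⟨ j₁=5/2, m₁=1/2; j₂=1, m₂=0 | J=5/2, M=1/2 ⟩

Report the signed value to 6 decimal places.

j₁+j₂−J=1  J+j₁−j₂=4  J−j₁+j₂=1  j₁+j₂+J+1=7
(j₁±m₁, j₂±m₂, J±M) = (3,2,1,1,3,2)
P² = 144/35
sum k=0..1:
  [0] +1/4 = 1/4
  [1] −1/6 = -1/6
S = 1/12
C² = P²·S² = 1/35 ; C = +0.169031

+√(1/35) ≈ +0.169031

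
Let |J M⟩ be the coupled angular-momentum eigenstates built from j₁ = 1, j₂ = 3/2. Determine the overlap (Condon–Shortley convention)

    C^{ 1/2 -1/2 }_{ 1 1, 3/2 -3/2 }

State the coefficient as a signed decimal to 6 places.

+0.707107

j₁+j₂−J=2  J+j₁−j₂=0  J−j₁+j₂=1  j₁+j₂+J+1=4
(j₁±m₁, j₂±m₂, J±M) = (2,0,0,3,0,1)
P² = 2
sum k=0..0:
  [0] +1/2 = 1/2
S = 1/2
C² = P²·S² = 1/2 ; C = +0.707107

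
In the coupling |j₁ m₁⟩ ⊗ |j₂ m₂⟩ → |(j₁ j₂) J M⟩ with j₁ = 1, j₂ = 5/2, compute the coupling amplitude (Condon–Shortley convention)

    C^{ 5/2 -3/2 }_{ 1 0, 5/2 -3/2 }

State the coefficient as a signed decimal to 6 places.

j₁+j₂−J=1  J+j₁−j₂=1  J−j₁+j₂=4  j₁+j₂+J+1=7
(j₁±m₁, j₂±m₂, J±M) = (1,1,1,4,1,4)
P² = 576/35
sum k=0..1:
  [0] +1/6 = 1/6
  [1] −1/24 = -1/24
S = 1/8
C² = P²·S² = 9/35 ; C = +0.507093

+0.507093  (= +√(9/35))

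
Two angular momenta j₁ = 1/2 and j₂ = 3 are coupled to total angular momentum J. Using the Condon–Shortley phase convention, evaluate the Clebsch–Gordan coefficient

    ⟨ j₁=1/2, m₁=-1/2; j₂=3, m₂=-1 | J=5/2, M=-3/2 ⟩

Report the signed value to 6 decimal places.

−√(2/7) = -0.534522

√[6·1!0!5!/7! · 0!1!2!4!1!4!] = √(1152/7)
  +(−1)^1/∏(1,0,0,1,0,4)! = -1/24  (running -1/24)
⟨..|..⟩ = √(1152/7)·(-1/24) = -0.534522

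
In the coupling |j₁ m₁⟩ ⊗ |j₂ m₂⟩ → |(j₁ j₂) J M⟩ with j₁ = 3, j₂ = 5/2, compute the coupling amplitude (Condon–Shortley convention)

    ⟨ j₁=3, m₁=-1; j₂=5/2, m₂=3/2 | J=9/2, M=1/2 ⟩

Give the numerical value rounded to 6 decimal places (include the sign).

triangle: 1!·5!·4!/11! = 2880/39916800
(j±m)!: 2!·4!·4!·1!·5!·4! = 3317760
prefactor² = (2J+1)·Δ·N² = 184320/77
  k=0: +1/(0!·1!·4!·4!·1!·0!) = 1/576
  k=1: −1/(1!·0!·3!·3!·2!·1!) = -1/72
Σ = -7/576  ⇒  CG² = 184320/77·(-7/576)² = 35/99
CG = −√(35/99) = -0.594588

-0.594588  (= −√(35/99))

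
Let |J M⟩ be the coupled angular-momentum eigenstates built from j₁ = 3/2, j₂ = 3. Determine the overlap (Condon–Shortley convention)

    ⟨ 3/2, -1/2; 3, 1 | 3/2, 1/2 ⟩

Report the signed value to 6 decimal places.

triangle: 3!×0!×3!/7! = 36/5040
(j±m)!: 1!×2!×4!×2!×2!×1! = 192
prefactor² = (2J+1)×Δ×N² = 192/35
  k=2: +1/(2!×1!×0!×2!×0!×1!) = 1/4
Σ = 1/4  ⇒  CG² = 192/35×1/4² = 12/35
CG = +√(12/35) = +0.585540

+0.585540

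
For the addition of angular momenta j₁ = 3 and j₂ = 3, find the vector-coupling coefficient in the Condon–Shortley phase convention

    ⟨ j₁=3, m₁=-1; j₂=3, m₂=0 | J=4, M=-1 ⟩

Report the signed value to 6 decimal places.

-0.312094  (= −√(15/154))

j₁+j₂−J=2  J+j₁−j₂=4  J−j₁+j₂=4  j₁+j₂+J+1=11
(j₁±m₁, j₂±m₂, J±M) = (2,4,3,3,3,5)
P² = 124416/385
sum k=0..2:
  [0] +1/288 = 1/288
  [1] −1/24 = -1/24
  [2] +1/48 = 1/48
S = -5/288
C² = P²·S² = 15/154 ; C = -0.312094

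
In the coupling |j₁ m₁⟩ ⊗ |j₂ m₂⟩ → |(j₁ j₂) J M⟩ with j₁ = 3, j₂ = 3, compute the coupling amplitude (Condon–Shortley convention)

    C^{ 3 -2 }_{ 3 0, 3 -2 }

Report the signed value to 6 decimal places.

triangle: 3!*3!*3!/10! = 216/3628800
(j±m)!: 3!*3!*1!*5!*1!*5! = 518400
prefactor² = (2J+1)*Δ*N² = 216
  k=0: +1/(0!*3!*3!*1!*0!*2!) = 1/72
  k=1: −1/(1!*2!*2!*0!*1!*3!) = -1/24
Σ = -1/36  ⇒  CG² = 216*(-1/36)² = 1/6
CG = −√(1/6) = -0.408248

-0.408248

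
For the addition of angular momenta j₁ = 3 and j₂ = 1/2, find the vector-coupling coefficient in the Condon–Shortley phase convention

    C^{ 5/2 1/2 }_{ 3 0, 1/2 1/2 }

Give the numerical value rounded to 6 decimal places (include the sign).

−√(3/7) ≈ -0.654654

√[6·1!5!0!/7! · 3!3!1!0!3!2!] = √(432/7)
  +(−1)^1/∏(1,0,2,0,3,0)! = -1/12  (running -1/12)
⟨..|..⟩ = √(432/7)·(-1/12) = -0.654654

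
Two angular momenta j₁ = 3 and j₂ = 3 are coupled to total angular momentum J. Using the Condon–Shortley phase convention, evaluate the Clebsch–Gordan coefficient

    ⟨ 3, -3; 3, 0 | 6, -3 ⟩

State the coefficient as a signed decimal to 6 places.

√[13·0!6!6!/13! · 0!6!3!3!3!9!] = √(671846400/11)
  +(−1)^0/∏(0,0,6,3,0,3)! = 1/25920  (running 1/25920)
⟨..|..⟩ = √(671846400/11)·(1/25920) = +0.301511

+0.301511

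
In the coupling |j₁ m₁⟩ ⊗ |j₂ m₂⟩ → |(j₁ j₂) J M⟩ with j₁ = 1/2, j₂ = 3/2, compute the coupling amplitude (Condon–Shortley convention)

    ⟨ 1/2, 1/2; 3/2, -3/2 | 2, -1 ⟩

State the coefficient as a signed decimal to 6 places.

j₁+j₂−J=0  J+j₁−j₂=1  J−j₁+j₂=3  j₁+j₂+J+1=5
(j₁±m₁, j₂±m₂, J±M) = (1,0,0,3,1,3)
P² = 9
sum k=0..0:
  [0] +1/6 = 1/6
S = 1/6
C² = P²·S² = 1/4 ; C = +0.500000

+0.500000  (= +√(1/4))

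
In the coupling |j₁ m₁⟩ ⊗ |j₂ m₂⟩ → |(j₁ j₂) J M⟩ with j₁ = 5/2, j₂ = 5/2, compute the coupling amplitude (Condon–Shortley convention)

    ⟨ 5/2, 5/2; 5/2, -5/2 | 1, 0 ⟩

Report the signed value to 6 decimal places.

j₁+j₂−J=4  J+j₁−j₂=1  J−j₁+j₂=1  j₁+j₂+J+1=7
(j₁±m₁, j₂±m₂, J±M) = (5,0,0,5,1,1)
P² = 1440/7
sum k=0..0:
  [0] +1/24 = 1/24
S = 1/24
C² = P²·S² = 5/14 ; C = +0.597614

+√(5/14) = +0.597614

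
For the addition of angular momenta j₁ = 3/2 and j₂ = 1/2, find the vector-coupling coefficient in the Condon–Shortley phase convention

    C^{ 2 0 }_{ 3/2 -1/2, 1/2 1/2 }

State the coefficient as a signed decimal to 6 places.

+√(1/2) ≈ +0.707107

√[5·0!3!1!/5! · 1!2!1!0!2!2!] = √(2)
  +(−1)^0/∏(0,0,2,1,1,0)! = 1/2  (running 1/2)
⟨..|..⟩ = √(2)·(1/2) = +0.707107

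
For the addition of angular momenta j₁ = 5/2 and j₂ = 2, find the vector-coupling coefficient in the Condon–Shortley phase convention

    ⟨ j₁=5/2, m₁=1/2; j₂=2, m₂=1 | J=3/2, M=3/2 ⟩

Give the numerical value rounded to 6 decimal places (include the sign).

√[4·3!2!1!/7! · 3!2!3!1!3!0!] = √(144/35)
  +(−1)^2/∏(2,1,0,1,2,0)! = 1/4  (running 1/4)
⟨..|..⟩ = √(144/35)·(1/4) = +0.507093

+√(9/35) = +0.507093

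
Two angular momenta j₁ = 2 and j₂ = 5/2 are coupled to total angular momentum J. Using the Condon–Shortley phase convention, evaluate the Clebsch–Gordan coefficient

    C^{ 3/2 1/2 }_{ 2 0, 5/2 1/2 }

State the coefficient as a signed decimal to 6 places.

triangle: 3!×1!×2!/7! = 12/5040
(j±m)!: 2!×2!×3!×2!×2!×1! = 96
prefactor² = (2J+1)×Δ×N² = 32/35
  k=1: −1/(1!×2!×1!×2!×0!×0!) = -1/4
  k=2: +1/(2!×1!×0!×1!×1!×1!) = 1/2
Σ = 1/4  ⇒  CG² = 32/35×1/4² = 2/35
CG = +√(2/35) = +0.239046

+√(2/35) = +0.239046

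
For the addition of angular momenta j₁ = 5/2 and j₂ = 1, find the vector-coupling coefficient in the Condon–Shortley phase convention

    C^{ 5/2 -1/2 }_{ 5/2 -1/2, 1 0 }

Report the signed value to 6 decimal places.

√[6·1!4!1!/7! · 2!3!1!1!2!3!] = √(144/35)
  +(−1)^0/∏(0,1,3,1,1,0)! = 1/6  (running 1/6)
  +(−1)^1/∏(1,0,2,0,2,1)! = -1/4  (running -1/12)
⟨..|..⟩ = √(144/35)·(-1/12) = -0.169031

-0.169031  (= −√(1/35))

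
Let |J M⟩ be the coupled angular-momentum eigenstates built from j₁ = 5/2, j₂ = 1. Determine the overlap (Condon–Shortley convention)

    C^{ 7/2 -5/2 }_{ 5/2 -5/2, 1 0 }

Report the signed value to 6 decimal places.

√[8·0!5!2!/8! · 0!5!1!1!1!6!] = √(28800/7)
  +(−1)^0/∏(0,0,5,1,0,1)! = 1/120  (running 1/120)
⟨..|..⟩ = √(28800/7)·(1/120) = +0.534522

+0.534522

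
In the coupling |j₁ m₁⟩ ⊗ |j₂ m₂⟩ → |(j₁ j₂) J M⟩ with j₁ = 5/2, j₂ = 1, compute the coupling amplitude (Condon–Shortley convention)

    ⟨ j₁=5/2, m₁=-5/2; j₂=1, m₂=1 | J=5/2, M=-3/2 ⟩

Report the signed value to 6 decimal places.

j₁+j₂−J=1  J+j₁−j₂=4  J−j₁+j₂=1  j₁+j₂+J+1=7
(j₁±m₁, j₂±m₂, J±M) = (0,5,2,0,1,4)
P² = 1152/7
sum k=1..1:
  [1] −1/24 = -1/24
S = -1/24
C² = P²·S² = 2/7 ; C = -0.534522

-0.534522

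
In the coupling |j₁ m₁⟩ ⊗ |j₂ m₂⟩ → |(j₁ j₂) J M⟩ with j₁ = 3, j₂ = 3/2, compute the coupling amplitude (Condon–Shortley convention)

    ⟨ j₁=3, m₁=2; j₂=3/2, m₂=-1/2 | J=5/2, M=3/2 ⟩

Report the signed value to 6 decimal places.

+0.267261

√[6·2!4!1!/8! · 5!1!1!2!4!1!] = √(288/7)
  +(−1)^0/∏(0,2,1,1,3,0)! = 1/12  (running 1/12)
  +(−1)^1/∏(1,1,0,0,4,1)! = -1/24  (running 1/24)
⟨..|..⟩ = √(288/7)·(1/24) = +0.267261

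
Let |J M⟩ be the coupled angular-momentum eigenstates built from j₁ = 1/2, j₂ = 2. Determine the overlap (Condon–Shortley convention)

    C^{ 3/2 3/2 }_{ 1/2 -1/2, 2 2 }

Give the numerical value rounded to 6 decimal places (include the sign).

−√(4/5) = -0.894427

√[4·1!0!3!/5! · 0!1!4!0!3!0!] = √(144/5)
  +(−1)^1/∏(1,0,0,3,0,0)! = -1/6  (running -1/6)
⟨..|..⟩ = √(144/5)·(-1/6) = -0.894427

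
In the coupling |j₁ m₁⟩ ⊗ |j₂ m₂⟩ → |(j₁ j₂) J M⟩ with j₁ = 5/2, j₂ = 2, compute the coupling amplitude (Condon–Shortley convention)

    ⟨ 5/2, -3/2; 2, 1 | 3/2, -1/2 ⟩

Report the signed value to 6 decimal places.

√[4·3!2!1!/7! · 1!4!3!1!1!2!] = √(96/35)
  +(−1)^2/∏(2,1,2,1,0,0)! = 1/4  (running 1/4)
  +(−1)^3/∏(3,0,1,0,1,1)! = -1/6  (running 1/12)
⟨..|..⟩ = √(96/35)·(1/12) = +0.138013

+0.138013  (= +√(2/105))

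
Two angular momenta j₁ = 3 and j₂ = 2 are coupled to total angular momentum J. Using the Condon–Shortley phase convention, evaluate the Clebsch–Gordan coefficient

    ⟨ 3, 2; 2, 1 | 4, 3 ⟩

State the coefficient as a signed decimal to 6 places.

√[9·1!5!3!/10! · 5!1!3!1!7!1!] = √(6480)
  +(−1)^0/∏(0,1,1,3,4,0)! = 1/144  (running 1/144)
  +(−1)^1/∏(1,0,0,2,5,1)! = -1/240  (running 1/360)
⟨..|..⟩ = √(6480)·(1/360) = +0.223607

+√(1/20) ≈ +0.223607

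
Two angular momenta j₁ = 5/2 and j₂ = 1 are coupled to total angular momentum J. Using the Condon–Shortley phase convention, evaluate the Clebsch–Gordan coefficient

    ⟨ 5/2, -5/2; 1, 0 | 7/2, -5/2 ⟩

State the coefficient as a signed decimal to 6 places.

+0.534522  (= +√(2/7))

triangle: 0!×5!×2!/8! = 240/40320
(j±m)!: 0!×5!×1!×1!×1!×6! = 86400
prefactor² = (2J+1)×Δ×N² = 28800/7
  k=0: +1/(0!×0!×5!×1!×0!×1!) = 1/120
Σ = 1/120  ⇒  CG² = 28800/7×1/120² = 2/7
CG = +√(2/7) = +0.534522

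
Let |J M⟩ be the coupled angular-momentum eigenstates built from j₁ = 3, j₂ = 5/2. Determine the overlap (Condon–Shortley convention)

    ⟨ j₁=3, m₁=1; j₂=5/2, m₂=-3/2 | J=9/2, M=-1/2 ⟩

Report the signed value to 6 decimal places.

triangle: 1!·5!·4!/11! = 2880/39916800
(j±m)!: 4!·2!·1!·4!·4!·5! = 3317760
prefactor² = (2J+1)·Δ·N² = 184320/77
  k=0: +1/(0!·1!·2!·1!·3!·3!) = 1/72
  k=1: −1/(1!·0!·1!·0!·4!·4!) = -1/576
Σ = 7/576  ⇒  CG² = 184320/77·7/576² = 35/99
CG = +√(35/99) = +0.594588

+0.594588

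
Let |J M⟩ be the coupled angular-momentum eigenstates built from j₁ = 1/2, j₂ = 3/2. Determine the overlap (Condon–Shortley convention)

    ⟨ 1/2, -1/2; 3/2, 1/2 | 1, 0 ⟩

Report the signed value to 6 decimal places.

-0.707107  (= −√(1/2))

triangle: 1!*0!*2!/4! = 2/24
(j±m)!: 0!*1!*2!*1!*1!*1! = 2
prefactor² = (2J+1)*Δ*N² = 1/2
  k=1: −1/(1!*0!*0!*1!*0!*1!) = -1
Σ = -1  ⇒  CG² = 1/2*(-1)² = 1/2
CG = −√(1/2) = -0.707107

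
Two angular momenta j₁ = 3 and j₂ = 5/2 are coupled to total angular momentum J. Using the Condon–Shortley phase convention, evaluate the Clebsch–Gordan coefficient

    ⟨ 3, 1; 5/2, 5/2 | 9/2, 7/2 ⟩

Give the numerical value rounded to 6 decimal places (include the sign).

triangle: 1!·5!·4!/11! = 2880/39916800
(j±m)!: 4!·2!·5!·0!·8!·1! = 232243200
prefactor² = (2J+1)·Δ·N² = 1843200/11
  k=1: −1/(1!·0!·1!·4!·4!·0!) = -1/576
Σ = -1/576  ⇒  CG² = 1843200/11·(-1/576)² = 50/99
CG = −√(50/99) = -0.710669

-0.710669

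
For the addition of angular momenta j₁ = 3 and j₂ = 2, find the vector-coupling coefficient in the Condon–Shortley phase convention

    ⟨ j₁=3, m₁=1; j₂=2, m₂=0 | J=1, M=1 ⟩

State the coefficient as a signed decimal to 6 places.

+0.414039  (= +√(6/35))

j₁+j₂−J=4  J+j₁−j₂=2  J−j₁+j₂=0  j₁+j₂+J+1=7
(j₁±m₁, j₂±m₂, J±M) = (4,2,2,2,2,0)
P² = 384/35
sum k=2..2:
  [2] +1/8 = 1/8
S = 1/8
C² = P²·S² = 6/35 ; C = +0.414039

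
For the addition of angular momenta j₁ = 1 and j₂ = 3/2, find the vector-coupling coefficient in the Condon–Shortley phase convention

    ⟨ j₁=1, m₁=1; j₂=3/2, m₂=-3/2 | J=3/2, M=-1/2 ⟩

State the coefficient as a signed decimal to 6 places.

+0.632456  (= +√(2/5))

triangle: 1!*1!*2!/5! = 2/120
(j±m)!: 2!*0!*0!*3!*1!*2! = 24
prefactor² = (2J+1)*Δ*N² = 8/5
  k=0: +1/(0!*1!*0!*0!*1!*2!) = 1/2
Σ = 1/2  ⇒  CG² = 8/5*1/2² = 2/5
CG = +√(2/5) = +0.632456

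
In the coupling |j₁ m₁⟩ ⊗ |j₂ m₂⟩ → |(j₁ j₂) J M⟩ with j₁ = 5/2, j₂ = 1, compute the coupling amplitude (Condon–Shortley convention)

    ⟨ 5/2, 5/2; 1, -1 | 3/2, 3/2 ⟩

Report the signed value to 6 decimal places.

j₁+j₂−J=2  J+j₁−j₂=3  J−j₁+j₂=0  j₁+j₂+J+1=6
(j₁±m₁, j₂±m₂, J±M) = (5,0,0,2,3,0)
P² = 96
sum k=0..0:
  [0] +1/12 = 1/12
S = 1/12
C² = P²·S² = 2/3 ; C = +0.816497

+√(2/3) = +0.816497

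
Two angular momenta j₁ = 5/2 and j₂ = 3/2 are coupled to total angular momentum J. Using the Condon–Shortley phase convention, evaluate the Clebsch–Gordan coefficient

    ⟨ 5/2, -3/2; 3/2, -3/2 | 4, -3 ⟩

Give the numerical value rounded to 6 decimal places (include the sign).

+0.790569  (= +√(5/8))

j₁+j₂−J=0  J+j₁−j₂=5  J−j₁+j₂=3  j₁+j₂+J+1=9
(j₁±m₁, j₂±m₂, J±M) = (1,4,0,3,1,7)
P² = 12960
sum k=0..0:
  [0] +1/144 = 1/144
S = 1/144
C² = P²·S² = 5/8 ; C = +0.790569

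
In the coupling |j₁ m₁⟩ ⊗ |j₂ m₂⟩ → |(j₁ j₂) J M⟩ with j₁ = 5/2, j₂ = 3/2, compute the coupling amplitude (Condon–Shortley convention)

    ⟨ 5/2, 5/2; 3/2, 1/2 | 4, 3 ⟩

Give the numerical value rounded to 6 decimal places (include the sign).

+√(3/8) ≈ +0.612372

√[9·0!5!3!/9! · 5!0!2!1!7!1!] = √(21600)
  +(−1)^0/∏(0,0,0,2,5,1)! = 1/240  (running 1/240)
⟨..|..⟩ = √(21600)·(1/240) = +0.612372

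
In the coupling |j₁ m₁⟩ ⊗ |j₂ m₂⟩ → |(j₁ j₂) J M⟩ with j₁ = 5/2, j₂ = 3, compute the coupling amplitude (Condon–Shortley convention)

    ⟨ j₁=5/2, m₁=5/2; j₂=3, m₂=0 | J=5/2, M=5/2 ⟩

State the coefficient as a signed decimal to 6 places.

+0.345033  (= +√(5/42))

√[6·3!2!3!/9! · 5!0!3!3!5!0!] = √(4320/7)
  +(−1)^0/∏(0,3,0,3,2,0)! = 1/72  (running 1/72)
⟨..|..⟩ = √(4320/7)·(1/72) = +0.345033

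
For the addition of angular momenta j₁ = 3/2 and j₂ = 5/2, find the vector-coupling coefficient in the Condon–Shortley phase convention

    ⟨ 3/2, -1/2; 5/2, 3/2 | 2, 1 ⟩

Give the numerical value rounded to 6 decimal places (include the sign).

+0.154303  (= +√(1/42))

j₁+j₂−J=2  J+j₁−j₂=1  J−j₁+j₂=3  j₁+j₂+J+1=7
(j₁±m₁, j₂±m₂, J±M) = (1,2,4,1,3,1)
P² = 24/7
sum k=1..2:
  [1] −1/6 = -1/6
  [2] +1/4 = 1/4
S = 1/12
C² = P²·S² = 1/42 ; C = +0.154303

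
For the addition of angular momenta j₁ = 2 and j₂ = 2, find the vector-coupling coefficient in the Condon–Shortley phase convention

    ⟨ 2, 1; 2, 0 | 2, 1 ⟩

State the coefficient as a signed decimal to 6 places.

triangle: 2!×2!×2!/7! = 8/5040
(j±m)!: 3!×1!×2!×2!×3!×1! = 144
prefactor² = (2J+1)×Δ×N² = 8/7
  k=0: +1/(0!×2!×1!×2!×1!×0!) = 1/4
  k=1: −1/(1!×1!×0!×1!×2!×1!) = -1/2
Σ = -1/4  ⇒  CG² = 8/7×(-1/4)² = 1/14
CG = −√(1/14) = -0.267261

-0.267261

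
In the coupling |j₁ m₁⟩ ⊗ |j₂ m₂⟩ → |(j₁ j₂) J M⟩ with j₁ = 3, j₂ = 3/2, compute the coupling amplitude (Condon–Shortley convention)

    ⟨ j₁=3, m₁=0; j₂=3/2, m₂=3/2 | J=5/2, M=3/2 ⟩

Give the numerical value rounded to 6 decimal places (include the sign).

+0.507093  (= +√(9/35))

√[6·2!4!1!/8! · 3!3!3!0!4!1!] = √(1296/35)
  +(−1)^2/∏(2,0,1,1,3,0)! = 1/12  (running 1/12)
⟨..|..⟩ = √(1296/35)·(1/12) = +0.507093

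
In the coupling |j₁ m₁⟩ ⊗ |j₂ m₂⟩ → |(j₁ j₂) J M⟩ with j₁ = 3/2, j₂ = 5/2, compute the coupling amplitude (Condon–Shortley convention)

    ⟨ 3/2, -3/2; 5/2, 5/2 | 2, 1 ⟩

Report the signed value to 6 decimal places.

+0.597614  (= +√(5/14))

j₁+j₂−J=2  J+j₁−j₂=1  J−j₁+j₂=3  j₁+j₂+J+1=7
(j₁±m₁, j₂±m₂, J±M) = (0,3,5,0,3,1)
P² = 360/7
sum k=2..2:
  [2] +1/12 = 1/12
S = 1/12
C² = P²·S² = 5/14 ; C = +0.597614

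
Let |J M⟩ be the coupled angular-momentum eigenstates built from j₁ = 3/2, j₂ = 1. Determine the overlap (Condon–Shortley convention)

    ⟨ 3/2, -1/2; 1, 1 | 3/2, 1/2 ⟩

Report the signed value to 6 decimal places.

-0.730297  (= −√(8/15))

j₁+j₂−J=1  J+j₁−j₂=2  J−j₁+j₂=1  j₁+j₂+J+1=5
(j₁±m₁, j₂±m₂, J±M) = (1,2,2,0,2,1)
P² = 8/15
sum k=1..1:
  [1] −1/1 = -1
S = -1
C² = P²·S² = 8/15 ; C = -0.730297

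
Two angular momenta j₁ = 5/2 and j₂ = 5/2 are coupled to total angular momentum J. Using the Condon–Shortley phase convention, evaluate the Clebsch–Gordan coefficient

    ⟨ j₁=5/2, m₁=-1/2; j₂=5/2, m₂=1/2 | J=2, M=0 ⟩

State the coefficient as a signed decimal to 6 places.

+√(4/21) ≈ +0.436436

triangle: 3!·2!·2!/8! = 24/40320
(j±m)!: 2!·3!·3!·2!·2!·2! = 576
prefactor² = (2J+1)·Δ·N² = 12/7
  k=1: −1/(1!·2!·2!·2!·0!·0!) = -1/8
  k=2: +1/(2!·1!·1!·1!·1!·1!) = 1/2
  k=3: −1/(3!·0!·0!·0!·2!·2!) = -1/24
Σ = 1/3  ⇒  CG² = 12/7·1/3² = 4/21
CG = +√(4/21) = +0.436436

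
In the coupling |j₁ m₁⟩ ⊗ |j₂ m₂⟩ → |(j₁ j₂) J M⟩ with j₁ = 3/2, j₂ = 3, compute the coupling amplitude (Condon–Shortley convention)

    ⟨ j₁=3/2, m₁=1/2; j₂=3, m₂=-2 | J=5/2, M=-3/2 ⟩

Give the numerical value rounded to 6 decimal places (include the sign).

j₁+j₂−J=2  J+j₁−j₂=1  J−j₁+j₂=4  j₁+j₂+J+1=8
(j₁±m₁, j₂±m₂, J±M) = (2,1,1,5,1,4)
P² = 288/7
sum k=0..1:
  [0] +1/12 = 1/12
  [1] −1/24 = -1/24
S = 1/24
C² = P²·S² = 1/14 ; C = +0.267261

+√(1/14) ≈ +0.267261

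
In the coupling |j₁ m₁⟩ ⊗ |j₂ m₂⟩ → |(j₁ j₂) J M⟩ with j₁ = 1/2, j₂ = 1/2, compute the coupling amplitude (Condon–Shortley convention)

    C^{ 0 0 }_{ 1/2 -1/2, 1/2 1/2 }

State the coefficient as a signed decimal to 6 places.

j₁+j₂−J=1  J+j₁−j₂=0  J−j₁+j₂=0  j₁+j₂+J+1=2
(j₁±m₁, j₂±m₂, J±M) = (0,1,1,0,0,0)
P² = 1/2
sum k=1..1:
  [1] −1/1 = -1
S = -1
C² = P²·S² = 1/2 ; C = -0.707107

−√(1/2) = -0.707107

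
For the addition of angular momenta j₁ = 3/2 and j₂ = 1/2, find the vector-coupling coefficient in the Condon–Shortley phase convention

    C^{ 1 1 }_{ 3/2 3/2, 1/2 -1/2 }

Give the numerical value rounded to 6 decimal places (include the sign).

+√(3/4) = +0.866025

triangle: 1!×2!×0!/4! = 2/24
(j±m)!: 3!×0!×0!×1!×2!×0! = 12
prefactor² = (2J+1)×Δ×N² = 3
  k=0: +1/(0!×1!×0!×0!×2!×0!) = 1/2
Σ = 1/2  ⇒  CG² = 3×1/2² = 3/4
CG = +√(3/4) = +0.866025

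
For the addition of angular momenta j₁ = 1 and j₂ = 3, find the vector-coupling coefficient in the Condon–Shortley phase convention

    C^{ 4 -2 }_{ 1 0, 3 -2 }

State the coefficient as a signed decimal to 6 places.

triangle: 0!·2!·6!/9! = 1440/362880
(j±m)!: 1!·1!·1!·5!·2!·6! = 172800
prefactor² = (2J+1)·Δ·N² = 43200/7
  k=0: +1/(0!·0!·1!·1!·1!·5!) = 1/120
Σ = 1/120  ⇒  CG² = 43200/7·1/120² = 3/7
CG = +√(3/7) = +0.654654

+√(3/7) ≈ +0.654654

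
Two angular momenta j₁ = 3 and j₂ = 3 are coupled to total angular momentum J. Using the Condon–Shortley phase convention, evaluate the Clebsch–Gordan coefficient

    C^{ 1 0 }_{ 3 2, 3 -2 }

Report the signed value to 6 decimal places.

triangle: 5!*1!*1!/8! = 120/40320
(j±m)!: 5!*1!*1!*5!*1!*1! = 14400
prefactor² = (2J+1)*Δ*N² = 900/7
  k=0: +1/(0!*5!*1!*1!*0!*0!) = 1/120
  k=1: −1/(1!*4!*0!*0!*1!*1!) = -1/24
Σ = -1/30  ⇒  CG² = 900/7*(-1/30)² = 1/7
CG = −√(1/7) = -0.377964

-0.377964  (= −√(1/7))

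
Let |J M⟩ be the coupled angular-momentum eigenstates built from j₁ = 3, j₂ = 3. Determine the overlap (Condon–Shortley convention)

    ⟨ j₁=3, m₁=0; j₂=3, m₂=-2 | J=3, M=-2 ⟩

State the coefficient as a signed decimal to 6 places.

j₁+j₂−J=3  J+j₁−j₂=3  J−j₁+j₂=3  j₁+j₂+J+1=10
(j₁±m₁, j₂±m₂, J±M) = (3,3,1,5,1,5)
P² = 216
sum k=0..1:
  [0] +1/72 = 1/72
  [1] −1/24 = -1/24
S = -1/36
C² = P²·S² = 1/6 ; C = -0.408248

-0.408248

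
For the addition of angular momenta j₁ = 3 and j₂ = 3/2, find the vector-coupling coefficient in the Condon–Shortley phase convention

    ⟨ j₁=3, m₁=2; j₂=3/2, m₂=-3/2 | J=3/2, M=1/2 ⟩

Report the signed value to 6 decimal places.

+0.534522

triangle: 3!·3!·0!/7! = 36/5040
(j±m)!: 5!·1!·0!·3!·2!·1! = 1440
prefactor² = (2J+1)·Δ·N² = 288/7
  k=0: +1/(0!·3!·1!·0!·2!·0!) = 1/12
Σ = 1/12  ⇒  CG² = 288/7·1/12² = 2/7
CG = +√(2/7) = +0.534522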